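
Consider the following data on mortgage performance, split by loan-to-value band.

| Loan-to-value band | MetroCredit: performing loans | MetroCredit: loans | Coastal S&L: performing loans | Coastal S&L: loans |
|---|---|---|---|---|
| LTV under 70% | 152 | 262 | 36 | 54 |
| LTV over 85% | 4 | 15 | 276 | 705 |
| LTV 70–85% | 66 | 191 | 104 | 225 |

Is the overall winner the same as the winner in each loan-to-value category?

LTV under 70%: MetroCredit 152/262 = 58.0%, Coastal S&L 36/54 = 66.7% → Coastal S&L
LTV over 85%: MetroCredit 4/15 = 26.7%, Coastal S&L 276/705 = 39.1% → Coastal S&L
LTV 70–85%: MetroCredit 66/191 = 34.6%, Coastal S&L 104/225 = 46.2% → Coastal S&L
Overall: MetroCredit 222/468 = 47.4%, Coastal S&L 416/984 = 42.3% → MetroCredit
Coastal S&L wins each loan-to-value group but MetroCredit wins overall — the comparison reverses. Coastal S&L's loans skew toward LTV over 85%, which has a lower base rate.

No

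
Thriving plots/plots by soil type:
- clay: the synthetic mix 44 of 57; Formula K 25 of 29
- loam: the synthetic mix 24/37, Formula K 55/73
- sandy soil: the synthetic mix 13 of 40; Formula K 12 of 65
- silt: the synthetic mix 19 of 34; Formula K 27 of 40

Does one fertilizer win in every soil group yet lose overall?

No

Clay: the synthetic mix 44/57 = 77.2%, Formula K 25/29 = 86.2% → Formula K
Loam: the synthetic mix 24/37 = 64.9%, Formula K 55/73 = 75.3% → Formula K
Sandy soil: the synthetic mix 13/40 = 32.5%, Formula K 12/65 = 18.5% → the synthetic mix
Silt: the synthetic mix 19/34 = 55.9%, Formula K 27/40 = 67.5% → Formula K
Overall: the synthetic mix 100/168 = 59.5%, Formula K 119/207 = 57.5% → the synthetic mix
Neither sweeps: the synthetic mix wins 1 of 4 groups, Formula K wins 3. The synthetic mix wins overall but not every group — no Simpson reversal.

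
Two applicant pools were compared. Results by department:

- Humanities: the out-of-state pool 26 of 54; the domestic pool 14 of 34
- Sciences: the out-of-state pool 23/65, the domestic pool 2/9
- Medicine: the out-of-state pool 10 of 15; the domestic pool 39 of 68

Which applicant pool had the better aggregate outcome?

the domestic pool

Humanities: the out-of-state pool 26/54 = 48.1%, the domestic pool 14/34 = 41.2% → the out-of-state pool
Sciences: the out-of-state pool 23/65 = 35.4%, the domestic pool 2/9 = 22.2% → the out-of-state pool
Medicine: the out-of-state pool 10/15 = 66.7%, the domestic pool 39/68 = 57.4% → the out-of-state pool
Overall: the out-of-state pool 59/134 = 44.0%, the domestic pool 55/111 = 49.5% → the domestic pool
(The out-of-state pool wins every department group but the domestic pool wins overall — the out-of-state pool's applicants skew toward the low-rate Sciences group.)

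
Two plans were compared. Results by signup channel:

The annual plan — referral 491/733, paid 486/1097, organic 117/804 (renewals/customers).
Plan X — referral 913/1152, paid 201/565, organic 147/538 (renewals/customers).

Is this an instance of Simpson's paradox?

No

Referral: the annual plan 491/733 = 67.0%, Plan X 913/1152 = 79.3% → Plan X
Paid: the annual plan 486/1097 = 44.3%, Plan X 201/565 = 35.6% → the annual plan
Organic: the annual plan 117/804 = 14.6%, Plan X 147/538 = 27.3% → Plan X
Overall: the annual plan 1094/2634 = 41.5%, Plan X 1261/2255 = 55.9% → Plan X
Neither sweeps: the annual plan wins 1 of 3 groups, Plan X wins 2. Plan X wins overall but not every group — no Simpson reversal.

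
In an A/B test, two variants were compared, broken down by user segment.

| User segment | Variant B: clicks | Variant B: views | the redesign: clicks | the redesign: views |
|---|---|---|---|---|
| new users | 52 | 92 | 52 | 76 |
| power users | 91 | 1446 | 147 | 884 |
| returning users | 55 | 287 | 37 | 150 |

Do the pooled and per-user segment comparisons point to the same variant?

Yes

New users: Variant B 52/92 = 56.5%, the redesign 52/76 = 68.4% → the redesign
Power users: Variant B 91/1446 = 6.3%, the redesign 147/884 = 16.6% → the redesign
Returning users: Variant B 55/287 = 19.2%, the redesign 37/150 = 24.7% → the redesign
Overall: Variant B 198/1825 = 10.8%, the redesign 236/1110 = 21.3% → the redesign
The redesign wins overall and in every user group — no reversal.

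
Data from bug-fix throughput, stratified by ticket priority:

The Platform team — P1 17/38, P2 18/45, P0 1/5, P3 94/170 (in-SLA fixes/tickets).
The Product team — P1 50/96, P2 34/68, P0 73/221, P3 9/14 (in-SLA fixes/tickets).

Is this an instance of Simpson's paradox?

P1: the Platform team 17/38 = 44.7%, the Product team 50/96 = 52.1% → the Product team
P2: the Platform team 18/45 = 40.0%, the Product team 34/68 = 50.0% → the Product team
P0: the Platform team 1/5 = 20.0%, the Product team 73/221 = 33.0% → the Product team
P3: the Platform team 94/170 = 55.3%, the Product team 9/14 = 64.3% → the Product team
Overall: the Platform team 130/258 = 50.4%, the Product team 166/399 = 41.6% → the Platform team
The Product team wins each ticket group but the Platform team wins overall — the comparison reverses. The Product team's tickets skew toward P0, which has a lower base rate.

Yes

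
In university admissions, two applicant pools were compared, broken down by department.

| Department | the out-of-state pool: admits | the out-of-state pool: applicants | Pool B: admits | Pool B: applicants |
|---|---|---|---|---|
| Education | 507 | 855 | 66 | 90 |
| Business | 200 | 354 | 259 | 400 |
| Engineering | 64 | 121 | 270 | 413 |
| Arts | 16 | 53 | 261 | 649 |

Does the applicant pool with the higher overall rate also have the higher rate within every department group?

No

Education: the out-of-state pool 507/855 = 59.3%, Pool B 66/90 = 73.3% → Pool B
Business: the out-of-state pool 200/354 = 56.5%, Pool B 259/400 = 64.8% → Pool B
Engineering: the out-of-state pool 64/121 = 52.9%, Pool B 270/413 = 65.4% → Pool B
Arts: the out-of-state pool 16/53 = 30.2%, Pool B 261/649 = 40.2% → Pool B
Overall: the out-of-state pool 787/1383 = 56.9%, Pool B 856/1552 = 55.2% → the out-of-state pool
Pool B wins each department group but the out-of-state pool wins overall — the comparison reverses. Pool B's applicants skew toward Arts, which has a lower base rate.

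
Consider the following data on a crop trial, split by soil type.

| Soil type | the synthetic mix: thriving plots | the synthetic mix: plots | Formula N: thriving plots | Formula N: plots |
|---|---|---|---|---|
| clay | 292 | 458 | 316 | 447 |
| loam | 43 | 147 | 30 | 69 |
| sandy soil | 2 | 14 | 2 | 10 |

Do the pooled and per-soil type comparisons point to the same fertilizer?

Yes

Clay: the synthetic mix 292/458 = 63.8%, Formula N 316/447 = 70.7% → Formula N
Loam: the synthetic mix 43/147 = 29.3%, Formula N 30/69 = 43.5% → Formula N
Sandy soil: the synthetic mix 2/14 = 14.3%, Formula N 2/10 = 20.0% → Formula N
Overall: the synthetic mix 337/619 = 54.4%, Formula N 348/526 = 66.2% → Formula N
Formula N wins overall and in every soil group — no reversal.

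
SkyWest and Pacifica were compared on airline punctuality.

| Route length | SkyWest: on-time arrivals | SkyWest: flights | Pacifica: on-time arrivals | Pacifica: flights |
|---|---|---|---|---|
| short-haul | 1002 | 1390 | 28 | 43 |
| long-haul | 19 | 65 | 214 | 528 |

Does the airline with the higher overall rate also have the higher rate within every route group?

Short-haul: SkyWest 1002/1390 = 72.1%, Pacifica 28/43 = 65.1% → SkyWest
Long-haul: SkyWest 19/65 = 29.2%, Pacifica 214/528 = 40.5% → Pacifica
Overall: SkyWest 1021/1455 = 70.2%, Pacifica 242/571 = 42.4% → SkyWest
Neither sweeps: SkyWest wins 1 of 2 groups, Pacifica wins 1. SkyWest wins overall but not every group — no Simpson reversal.

No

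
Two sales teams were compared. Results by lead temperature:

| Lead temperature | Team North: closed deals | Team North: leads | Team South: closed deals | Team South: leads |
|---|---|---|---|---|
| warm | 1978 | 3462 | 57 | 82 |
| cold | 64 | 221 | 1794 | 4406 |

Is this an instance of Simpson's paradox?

Warm: Team North 1978/3462 = 57.1%, Team South 57/82 = 69.5% → Team South
Cold: Team North 64/221 = 29.0%, Team South 1794/4406 = 40.7% → Team South
Overall: Team North 2042/3683 = 55.4%, Team South 1851/4488 = 41.2% → Team North
Team South wins each lead group but Team North wins overall — the comparison reverses. Team South's leads skew toward cold, which has a lower base rate.

Yes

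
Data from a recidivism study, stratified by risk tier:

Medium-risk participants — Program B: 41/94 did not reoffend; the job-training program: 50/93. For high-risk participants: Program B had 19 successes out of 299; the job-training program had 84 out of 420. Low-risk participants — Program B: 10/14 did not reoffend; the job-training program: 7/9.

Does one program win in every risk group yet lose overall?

Medium-risk: Program B 41/94 = 43.6%, the job-training program 50/93 = 53.8% → the job-training program
High-risk: Program B 19/299 = 6.4%, the job-training program 84/420 = 20.0% → the job-training program
Low-risk: Program B 10/14 = 71.4%, the job-training program 7/9 = 77.8% → the job-training program
Overall: Program B 70/407 = 17.2%, the job-training program 141/522 = 27.0% → the job-training program
The job-training program wins overall and in every risk group — no reversal.

No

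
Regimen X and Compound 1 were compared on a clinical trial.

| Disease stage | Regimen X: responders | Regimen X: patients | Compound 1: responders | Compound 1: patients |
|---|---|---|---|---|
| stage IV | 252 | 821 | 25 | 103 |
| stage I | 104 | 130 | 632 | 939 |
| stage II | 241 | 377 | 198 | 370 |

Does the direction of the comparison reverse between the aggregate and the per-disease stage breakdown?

Stage IV: Regimen X 252/821 = 30.7%, Compound 1 25/103 = 24.3% → Regimen X
Stage I: Regimen X 104/130 = 80.0%, Compound 1 632/939 = 67.3% → Regimen X
Stage II: Regimen X 241/377 = 63.9%, Compound 1 198/370 = 53.5% → Regimen X
Overall: Regimen X 597/1328 = 45.0%, Compound 1 855/1412 = 60.6% → Compound 1
Regimen X wins each disease group but Compound 1 wins overall — the comparison reverses. Regimen X's patients skew toward stage IV, which has a lower base rate.

Yes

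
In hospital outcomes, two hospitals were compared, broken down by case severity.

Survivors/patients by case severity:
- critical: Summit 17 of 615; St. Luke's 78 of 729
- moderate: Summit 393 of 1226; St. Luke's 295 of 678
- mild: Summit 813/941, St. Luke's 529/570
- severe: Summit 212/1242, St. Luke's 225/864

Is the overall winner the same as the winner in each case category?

Yes

Critical: Summit 17/615 = 2.8%, St. Luke's 78/729 = 10.7% → St. Luke's
Moderate: Summit 393/1226 = 32.1%, St. Luke's 295/678 = 43.5% → St. Luke's
Mild: Summit 813/941 = 86.4%, St. Luke's 529/570 = 92.8% → St. Luke's
Severe: Summit 212/1242 = 17.1%, St. Luke's 225/864 = 26.0% → St. Luke's
Overall: Summit 1435/4024 = 35.7%, St. Luke's 1127/2841 = 39.7% → St. Luke's
St. Luke's wins overall and in every case group — no reversal.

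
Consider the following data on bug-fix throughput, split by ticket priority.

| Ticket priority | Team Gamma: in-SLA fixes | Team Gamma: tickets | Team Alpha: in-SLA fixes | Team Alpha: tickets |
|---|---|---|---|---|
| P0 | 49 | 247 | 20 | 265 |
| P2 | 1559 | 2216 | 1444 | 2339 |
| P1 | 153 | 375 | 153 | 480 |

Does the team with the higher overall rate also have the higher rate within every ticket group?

P0: Team Gamma 49/247 = 19.8%, Team Alpha 20/265 = 7.5% → Team Gamma
P2: Team Gamma 1559/2216 = 70.4%, Team Alpha 1444/2339 = 61.7% → Team Gamma
P1: Team Gamma 153/375 = 40.8%, Team Alpha 153/480 = 31.9% → Team Gamma
Overall: Team Gamma 1761/2838 = 62.1%, Team Alpha 1617/3084 = 52.4% → Team Gamma
Team Gamma wins overall and in every ticket group — no reversal.

Yes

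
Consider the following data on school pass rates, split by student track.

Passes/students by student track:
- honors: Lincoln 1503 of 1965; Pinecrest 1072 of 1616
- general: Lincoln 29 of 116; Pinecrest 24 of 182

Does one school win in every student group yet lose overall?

Honors: Lincoln 1503/1965 = 76.5%, Pinecrest 1072/1616 = 66.3% → Lincoln
General: Lincoln 29/116 = 25.0%, Pinecrest 24/182 = 13.2% → Lincoln
Overall: Lincoln 1532/2081 = 73.6%, Pinecrest 1096/1798 = 61.0% → Lincoln
Lincoln wins overall and in every student group — no reversal.

No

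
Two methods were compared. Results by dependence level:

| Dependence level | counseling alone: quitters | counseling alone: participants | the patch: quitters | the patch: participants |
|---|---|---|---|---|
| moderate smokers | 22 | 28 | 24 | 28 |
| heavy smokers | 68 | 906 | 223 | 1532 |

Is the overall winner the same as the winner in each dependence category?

Yes

Moderate smokers: counseling alone 22/28 = 78.6%, the patch 24/28 = 85.7% → the patch
Heavy smokers: counseling alone 68/906 = 7.5%, the patch 223/1532 = 14.6% → the patch
Overall: counseling alone 90/934 = 9.6%, the patch 247/1560 = 15.8% → the patch
The patch wins overall and in every dependence group — no reversal.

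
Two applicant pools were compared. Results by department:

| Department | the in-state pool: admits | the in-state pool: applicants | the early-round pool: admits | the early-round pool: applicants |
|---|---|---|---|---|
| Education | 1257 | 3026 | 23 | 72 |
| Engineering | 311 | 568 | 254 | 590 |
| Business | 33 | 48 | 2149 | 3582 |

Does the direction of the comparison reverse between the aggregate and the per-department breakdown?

Yes

Education: the in-state pool 1257/3026 = 41.5%, the early-round pool 23/72 = 31.9% → the in-state pool
Engineering: the in-state pool 311/568 = 54.8%, the early-round pool 254/590 = 43.1% → the in-state pool
Business: the in-state pool 33/48 = 68.8%, the early-round pool 2149/3582 = 60.0% → the in-state pool
Overall: the in-state pool 1601/3642 = 44.0%, the early-round pool 2426/4244 = 57.2% → the early-round pool
The in-state pool wins each department group but the early-round pool wins overall — the comparison reverses. The in-state pool's applicants skew toward Education, which has a lower base rate.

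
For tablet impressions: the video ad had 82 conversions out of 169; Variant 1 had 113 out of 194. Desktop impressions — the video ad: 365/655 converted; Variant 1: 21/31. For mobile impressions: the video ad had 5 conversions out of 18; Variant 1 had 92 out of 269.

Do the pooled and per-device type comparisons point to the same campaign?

No

Tablet: the video ad 82/169 = 48.5%, Variant 1 113/194 = 58.2% → Variant 1
Desktop: the video ad 365/655 = 55.7%, Variant 1 21/31 = 67.7% → Variant 1
Mobile: the video ad 5/18 = 27.8%, Variant 1 92/269 = 34.2% → Variant 1
Overall: the video ad 452/842 = 53.7%, Variant 1 226/494 = 45.7% → the video ad
Variant 1 wins each device group but the video ad wins overall — the comparison reverses. Variant 1's impressions skew toward mobile, which has a lower base rate.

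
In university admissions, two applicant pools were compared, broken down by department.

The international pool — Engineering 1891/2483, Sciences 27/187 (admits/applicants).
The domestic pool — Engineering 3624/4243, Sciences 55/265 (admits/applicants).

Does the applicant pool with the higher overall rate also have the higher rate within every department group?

Yes

Engineering: the international pool 1891/2483 = 76.2%, the domestic pool 3624/4243 = 85.4% → the domestic pool
Sciences: the international pool 27/187 = 14.4%, the domestic pool 55/265 = 20.8% → the domestic pool
Overall: the international pool 1918/2670 = 71.8%, the domestic pool 3679/4508 = 81.6% → the domestic pool
The domestic pool wins overall and in every department group — no reversal.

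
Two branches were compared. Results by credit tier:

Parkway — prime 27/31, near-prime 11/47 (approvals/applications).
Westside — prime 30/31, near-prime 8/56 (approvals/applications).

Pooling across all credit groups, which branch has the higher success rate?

Parkway

Prime: Parkway 27/31 = 87.1%, Westside 30/31 = 96.8% → Westside
Near-prime: Parkway 11/47 = 23.4%, Westside 8/56 = 14.3% → Parkway
Overall: Parkway 38/78 = 48.7%, Westside 38/87 = 43.7% → Parkway
(Neither sweeps every credit group, but Parkway has the higher pooled rate.)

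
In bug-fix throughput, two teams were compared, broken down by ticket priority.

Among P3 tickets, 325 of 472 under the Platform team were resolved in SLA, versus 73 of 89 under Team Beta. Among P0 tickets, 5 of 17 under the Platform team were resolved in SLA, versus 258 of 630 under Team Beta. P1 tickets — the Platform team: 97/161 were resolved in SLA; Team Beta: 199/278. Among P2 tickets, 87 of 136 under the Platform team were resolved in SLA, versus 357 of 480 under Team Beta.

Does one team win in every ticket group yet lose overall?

P3: the Platform team 325/472 = 68.9%, Team Beta 73/89 = 82.0% → Team Beta
P0: the Platform team 5/17 = 29.4%, Team Beta 258/630 = 41.0% → Team Beta
P1: the Platform team 97/161 = 60.2%, Team Beta 199/278 = 71.6% → Team Beta
P2: the Platform team 87/136 = 64.0%, Team Beta 357/480 = 74.4% → Team Beta
Overall: the Platform team 514/786 = 65.4%, Team Beta 887/1477 = 60.1% → the Platform team
Team Beta wins each ticket group but the Platform team wins overall — the comparison reverses. Team Beta's tickets skew toward P0, which has a lower base rate.

Yes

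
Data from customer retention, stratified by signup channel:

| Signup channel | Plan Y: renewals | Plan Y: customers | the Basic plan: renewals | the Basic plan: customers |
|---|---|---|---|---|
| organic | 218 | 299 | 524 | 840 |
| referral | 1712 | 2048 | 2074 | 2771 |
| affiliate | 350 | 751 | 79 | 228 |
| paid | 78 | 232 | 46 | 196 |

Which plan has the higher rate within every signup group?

Plan Y

Organic: Plan Y 218/299 = 72.9%, the Basic plan 524/840 = 62.4% → Plan Y
Referral: Plan Y 1712/2048 = 83.6%, the Basic plan 2074/2771 = 74.8% → Plan Y
Affiliate: Plan Y 350/751 = 46.6%, the Basic plan 79/228 = 34.6% → Plan Y
Paid: Plan Y 78/232 = 33.6%, the Basic plan 46/196 = 23.5% → Plan Y
Plan Y has the higher rate in all 4 groups.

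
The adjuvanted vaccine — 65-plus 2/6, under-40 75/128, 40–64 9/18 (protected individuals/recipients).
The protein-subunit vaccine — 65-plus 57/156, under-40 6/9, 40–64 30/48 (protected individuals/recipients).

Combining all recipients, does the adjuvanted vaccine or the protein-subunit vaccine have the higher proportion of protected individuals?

65-plus: the adjuvanted vaccine 2/6 = 33.3%, the protein-subunit vaccine 57/156 = 36.5% → the protein-subunit vaccine
Under-40: the adjuvanted vaccine 75/128 = 58.6%, the protein-subunit vaccine 6/9 = 66.7% → the protein-subunit vaccine
40–64: the adjuvanted vaccine 9/18 = 50.0%, the protein-subunit vaccine 30/48 = 62.5% → the protein-subunit vaccine
Overall: the adjuvanted vaccine 86/152 = 56.6%, the protein-subunit vaccine 93/213 = 43.7% → the adjuvanted vaccine
(The protein-subunit vaccine wins every age group but the adjuvanted vaccine wins overall — the protein-subunit vaccine's recipients skew toward the low-rate 65-plus group.)

the adjuvanted vaccine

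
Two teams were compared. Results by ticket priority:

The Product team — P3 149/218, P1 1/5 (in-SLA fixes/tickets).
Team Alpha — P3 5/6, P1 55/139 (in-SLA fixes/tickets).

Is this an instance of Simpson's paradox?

Yes

P3: the Product team 149/218 = 68.3%, Team Alpha 5/6 = 83.3% → Team Alpha
P1: the Product team 1/5 = 20.0%, Team Alpha 55/139 = 39.6% → Team Alpha
Overall: the Product team 150/223 = 67.3%, Team Alpha 60/145 = 41.4% → the Product team
Team Alpha wins each ticket group but the Product team wins overall — the comparison reverses. Team Alpha's tickets skew toward P1, which has a lower base rate.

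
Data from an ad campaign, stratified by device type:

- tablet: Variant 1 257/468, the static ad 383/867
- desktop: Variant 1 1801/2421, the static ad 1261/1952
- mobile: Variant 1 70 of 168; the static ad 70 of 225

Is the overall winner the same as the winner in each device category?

Yes

Tablet: Variant 1 257/468 = 54.9%, the static ad 383/867 = 44.2% → Variant 1
Desktop: Variant 1 1801/2421 = 74.4%, the static ad 1261/1952 = 64.6% → Variant 1
Mobile: Variant 1 70/168 = 41.7%, the static ad 70/225 = 31.1% → Variant 1
Overall: Variant 1 2128/3057 = 69.6%, the static ad 1714/3044 = 56.3% → Variant 1
Variant 1 wins overall and in every device group — no reversal.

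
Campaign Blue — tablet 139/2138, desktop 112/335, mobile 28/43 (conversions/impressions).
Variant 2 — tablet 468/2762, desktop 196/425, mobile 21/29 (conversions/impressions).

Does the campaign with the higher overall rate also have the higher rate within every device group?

Yes

Tablet: Campaign Blue 139/2138 = 6.5%, Variant 2 468/2762 = 16.9% → Variant 2
Desktop: Campaign Blue 112/335 = 33.4%, Variant 2 196/425 = 46.1% → Variant 2
Mobile: Campaign Blue 28/43 = 65.1%, Variant 2 21/29 = 72.4% → Variant 2
Overall: Campaign Blue 279/2516 = 11.1%, Variant 2 685/3216 = 21.3% → Variant 2
Variant 2 wins overall and in every device group — no reversal.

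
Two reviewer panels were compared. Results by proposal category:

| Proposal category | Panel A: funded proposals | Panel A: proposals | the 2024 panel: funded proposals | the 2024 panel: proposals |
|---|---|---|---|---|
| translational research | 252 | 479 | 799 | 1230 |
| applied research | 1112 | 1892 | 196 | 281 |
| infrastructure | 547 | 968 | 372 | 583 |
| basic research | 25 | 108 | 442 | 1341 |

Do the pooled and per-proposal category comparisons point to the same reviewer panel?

Translational research: Panel A 252/479 = 52.6%, the 2024 panel 799/1230 = 65.0% → the 2024 panel
Applied research: Panel A 1112/1892 = 58.8%, the 2024 panel 196/281 = 69.8% → the 2024 panel
Infrastructure: Panel A 547/968 = 56.5%, the 2024 panel 372/583 = 63.8% → the 2024 panel
Basic research: Panel A 25/108 = 23.1%, the 2024 panel 442/1341 = 33.0% → the 2024 panel
Overall: Panel A 1936/3447 = 56.2%, the 2024 panel 1809/3435 = 52.7% → Panel A
The 2024 panel wins each proposal group but Panel A wins overall — the comparison reverses. The 2024 panel's proposals skew toward basic research, which has a lower base rate.

No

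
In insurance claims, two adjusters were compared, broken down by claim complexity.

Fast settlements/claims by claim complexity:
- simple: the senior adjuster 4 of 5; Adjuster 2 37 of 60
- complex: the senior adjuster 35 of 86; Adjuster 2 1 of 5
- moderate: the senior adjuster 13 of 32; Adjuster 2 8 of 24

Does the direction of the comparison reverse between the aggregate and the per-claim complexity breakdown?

Yes

Simple: the senior adjuster 4/5 = 80.0%, Adjuster 2 37/60 = 61.7% → the senior adjuster
Complex: the senior adjuster 35/86 = 40.7%, Adjuster 2 1/5 = 20.0% → the senior adjuster
Moderate: the senior adjuster 13/32 = 40.6%, Adjuster 2 8/24 = 33.3% → the senior adjuster
Overall: the senior adjuster 52/123 = 42.3%, Adjuster 2 46/89 = 51.7% → Adjuster 2
The senior adjuster wins each claim group but Adjuster 2 wins overall — the comparison reverses. The senior adjuster's claims skew toward complex, which has a lower base rate.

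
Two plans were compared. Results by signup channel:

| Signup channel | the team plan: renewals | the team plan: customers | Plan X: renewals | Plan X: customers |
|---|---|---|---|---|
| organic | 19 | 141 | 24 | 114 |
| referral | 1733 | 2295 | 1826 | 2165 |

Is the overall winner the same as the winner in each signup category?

Organic: the team plan 19/141 = 13.5%, Plan X 24/114 = 21.1% → Plan X
Referral: the team plan 1733/2295 = 75.5%, Plan X 1826/2165 = 84.3% → Plan X
Overall: the team plan 1752/2436 = 71.9%, Plan X 1850/2279 = 81.2% → Plan X
Plan X wins overall and in every signup group — no reversal.

Yes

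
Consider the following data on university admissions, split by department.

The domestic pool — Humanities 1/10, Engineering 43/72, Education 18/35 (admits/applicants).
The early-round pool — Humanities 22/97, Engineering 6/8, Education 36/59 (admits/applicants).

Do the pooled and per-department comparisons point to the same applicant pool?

Humanities: the domestic pool 1/10 = 10.0%, the early-round pool 22/97 = 22.7% → the early-round pool
Engineering: the domestic pool 43/72 = 59.7%, the early-round pool 6/8 = 75.0% → the early-round pool
Education: the domestic pool 18/35 = 51.4%, the early-round pool 36/59 = 61.0% → the early-round pool
Overall: the domestic pool 62/117 = 53.0%, the early-round pool 64/164 = 39.0% → the domestic pool
The early-round pool wins each department group but the domestic pool wins overall — the comparison reverses. The early-round pool's applicants skew toward Humanities, which has a lower base rate.

No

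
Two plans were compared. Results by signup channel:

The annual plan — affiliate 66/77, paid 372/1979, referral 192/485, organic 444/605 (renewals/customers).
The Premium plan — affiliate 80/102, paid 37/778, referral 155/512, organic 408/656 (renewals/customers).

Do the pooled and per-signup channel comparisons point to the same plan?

Affiliate: the annual plan 66/77 = 85.7%, the Premium plan 80/102 = 78.4% → the annual plan
Paid: the annual plan 372/1979 = 18.8%, the Premium plan 37/778 = 4.8% → the annual plan
Referral: the annual plan 192/485 = 39.6%, the Premium plan 155/512 = 30.3% → the annual plan
Organic: the annual plan 444/605 = 73.4%, the Premium plan 408/656 = 62.2% → the annual plan
Overall: the annual plan 1074/3146 = 34.1%, the Premium plan 680/2048 = 33.2% → the annual plan
The annual plan wins overall and in every signup group — no reversal.

Yes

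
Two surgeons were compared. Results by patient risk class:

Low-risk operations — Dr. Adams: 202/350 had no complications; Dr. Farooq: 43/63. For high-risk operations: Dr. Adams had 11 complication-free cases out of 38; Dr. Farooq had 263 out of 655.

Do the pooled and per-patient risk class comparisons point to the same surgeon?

Low-risk: Dr. Adams 202/350 = 57.7%, Dr. Farooq 43/63 = 68.3% → Dr. Farooq
High-risk: Dr. Adams 11/38 = 28.9%, Dr. Farooq 263/655 = 40.2% → Dr. Farooq
Overall: Dr. Adams 213/388 = 54.9%, Dr. Farooq 306/718 = 42.6% → Dr. Adams
Dr. Farooq wins each patient risk group but Dr. Adams wins overall — the comparison reverses. Dr. Farooq's operations skew toward high-risk, which has a lower base rate.

No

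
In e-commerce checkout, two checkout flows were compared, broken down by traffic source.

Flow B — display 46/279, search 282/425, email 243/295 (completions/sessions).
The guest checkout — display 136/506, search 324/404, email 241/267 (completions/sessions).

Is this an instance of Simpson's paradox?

No

Display: Flow B 46/279 = 16.5%, the guest checkout 136/506 = 26.9% → the guest checkout
Search: Flow B 282/425 = 66.4%, the guest checkout 324/404 = 80.2% → the guest checkout
Email: Flow B 243/295 = 82.4%, the guest checkout 241/267 = 90.3% → the guest checkout
Overall: Flow B 571/999 = 57.2%, the guest checkout 701/1177 = 59.6% → the guest checkout
The guest checkout wins overall and in every traffic group — no reversal.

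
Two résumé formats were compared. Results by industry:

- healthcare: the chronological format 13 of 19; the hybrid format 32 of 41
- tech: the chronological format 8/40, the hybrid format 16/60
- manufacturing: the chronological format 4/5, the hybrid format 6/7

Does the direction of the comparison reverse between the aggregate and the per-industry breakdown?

Healthcare: the chronological format 13/19 = 68.4%, the hybrid format 32/41 = 78.0% → the hybrid format
Tech: the chronological format 8/40 = 20.0%, the hybrid format 16/60 = 26.7% → the hybrid format
Manufacturing: the chronological format 4/5 = 80.0%, the hybrid format 6/7 = 85.7% → the hybrid format
Overall: the chronological format 25/64 = 39.1%, the hybrid format 54/108 = 50.0% → the hybrid format
The hybrid format wins overall and in every industry group — no reversal.

No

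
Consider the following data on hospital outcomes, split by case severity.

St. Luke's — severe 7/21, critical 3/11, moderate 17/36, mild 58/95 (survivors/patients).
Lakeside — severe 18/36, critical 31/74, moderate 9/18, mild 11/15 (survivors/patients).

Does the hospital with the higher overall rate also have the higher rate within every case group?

No

Severe: St. Luke's 7/21 = 33.3%, Lakeside 18/36 = 50.0% → Lakeside
Critical: St. Luke's 3/11 = 27.3%, Lakeside 31/74 = 41.9% → Lakeside
Moderate: St. Luke's 17/36 = 47.2%, Lakeside 9/18 = 50.0% → Lakeside
Mild: St. Luke's 58/95 = 61.1%, Lakeside 11/15 = 73.3% → Lakeside
Overall: St. Luke's 85/163 = 52.1%, Lakeside 69/143 = 48.3% → St. Luke's
Lakeside wins each case group but St. Luke's wins overall — the comparison reverses. Lakeside's patients skew toward critical, which has a lower base rate.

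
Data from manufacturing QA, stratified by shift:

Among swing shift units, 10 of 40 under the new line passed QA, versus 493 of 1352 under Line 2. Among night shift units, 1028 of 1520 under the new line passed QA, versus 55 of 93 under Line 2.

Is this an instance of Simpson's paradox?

Swing shift: the new line 10/40 = 25.0%, Line 2 493/1352 = 36.5% → Line 2
Night shift: the new line 1028/1520 = 67.6%, Line 2 55/93 = 59.1% → the new line
Overall: the new line 1038/1560 = 66.5%, Line 2 548/1445 = 37.9% → the new line
Neither sweeps: the new line wins 1 of 2 groups, Line 2 wins 1. The new line wins overall but not every group — no Simpson reversal.

No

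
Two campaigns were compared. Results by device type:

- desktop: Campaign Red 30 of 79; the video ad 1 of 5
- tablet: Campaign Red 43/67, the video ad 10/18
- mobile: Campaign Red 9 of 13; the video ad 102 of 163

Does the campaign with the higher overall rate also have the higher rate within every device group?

No

Desktop: Campaign Red 30/79 = 38.0%, the video ad 1/5 = 20.0% → Campaign Red
Tablet: Campaign Red 43/67 = 64.2%, the video ad 10/18 = 55.6% → Campaign Red
Mobile: Campaign Red 9/13 = 69.2%, the video ad 102/163 = 62.6% → Campaign Red
Overall: Campaign Red 82/159 = 51.6%, the video ad 113/186 = 60.8% → the video ad
Campaign Red wins each device group but the video ad wins overall — the comparison reverses. Campaign Red's impressions skew toward desktop, which has a lower base rate.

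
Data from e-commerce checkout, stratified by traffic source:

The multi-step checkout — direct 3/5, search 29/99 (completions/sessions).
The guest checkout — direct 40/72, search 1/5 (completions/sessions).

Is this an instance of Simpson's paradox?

Yes

Direct: the multi-step checkout 3/5 = 60.0%, the guest checkout 40/72 = 55.6% → the multi-step checkout
Search: the multi-step checkout 29/99 = 29.3%, the guest checkout 1/5 = 20.0% → the multi-step checkout
Overall: the multi-step checkout 32/104 = 30.8%, the guest checkout 41/77 = 53.2% → the guest checkout
The multi-step checkout wins each traffic group but the guest checkout wins overall — the comparison reverses. The multi-step checkout's sessions skew toward search, which has a lower base rate.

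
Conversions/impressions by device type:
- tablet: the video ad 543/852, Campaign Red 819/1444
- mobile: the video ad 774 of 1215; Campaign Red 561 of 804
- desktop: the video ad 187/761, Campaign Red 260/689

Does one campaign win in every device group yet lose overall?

Tablet: the video ad 543/852 = 63.7%, Campaign Red 819/1444 = 56.7% → the video ad
Mobile: the video ad 774/1215 = 63.7%, Campaign Red 561/804 = 69.8% → Campaign Red
Desktop: the video ad 187/761 = 24.6%, Campaign Red 260/689 = 37.7% → Campaign Red
Overall: the video ad 1504/2828 = 53.2%, Campaign Red 1640/2937 = 55.8% → Campaign Red
Neither sweeps: the video ad wins 1 of 3 groups, Campaign Red wins 2. Campaign Red wins overall but not every group — no Simpson reversal.

No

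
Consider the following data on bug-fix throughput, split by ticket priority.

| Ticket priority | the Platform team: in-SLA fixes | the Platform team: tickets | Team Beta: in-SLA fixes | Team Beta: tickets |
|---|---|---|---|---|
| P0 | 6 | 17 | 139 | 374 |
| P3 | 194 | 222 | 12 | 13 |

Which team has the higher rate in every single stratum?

Team Beta

P0: the Platform team 6/17 = 35.3%, Team Beta 139/374 = 37.2% → Team Beta
P3: the Platform team 194/222 = 87.4%, Team Beta 12/13 = 92.3% → Team Beta
Team Beta has the higher rate in both groups.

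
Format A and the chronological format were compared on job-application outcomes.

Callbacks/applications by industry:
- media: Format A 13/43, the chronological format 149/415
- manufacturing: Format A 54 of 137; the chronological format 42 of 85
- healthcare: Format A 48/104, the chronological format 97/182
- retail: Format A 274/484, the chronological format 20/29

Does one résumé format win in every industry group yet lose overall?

Media: Format A 13/43 = 30.2%, the chronological format 149/415 = 35.9% → the chronological format
Manufacturing: Format A 54/137 = 39.4%, the chronological format 42/85 = 49.4% → the chronological format
Healthcare: Format A 48/104 = 46.2%, the chronological format 97/182 = 53.3% → the chronological format
Retail: Format A 274/484 = 56.6%, the chronological format 20/29 = 69.0% → the chronological format
Overall: Format A 389/768 = 50.7%, the chronological format 308/711 = 43.3% → Format A
The chronological format wins each industry group but Format A wins overall — the comparison reverses. The chronological format's applications skew toward media, which has a lower base rate.

Yes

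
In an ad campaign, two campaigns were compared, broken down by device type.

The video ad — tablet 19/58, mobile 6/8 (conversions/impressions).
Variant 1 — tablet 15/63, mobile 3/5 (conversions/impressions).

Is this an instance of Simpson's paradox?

Tablet: the video ad 19/58 = 32.8%, Variant 1 15/63 = 23.8% → the video ad
Mobile: the video ad 6/8 = 75.0%, Variant 1 3/5 = 60.0% → the video ad
Overall: the video ad 25/66 = 37.9%, Variant 1 18/68 = 26.5% → the video ad
The video ad wins overall and in every device group — no reversal.

No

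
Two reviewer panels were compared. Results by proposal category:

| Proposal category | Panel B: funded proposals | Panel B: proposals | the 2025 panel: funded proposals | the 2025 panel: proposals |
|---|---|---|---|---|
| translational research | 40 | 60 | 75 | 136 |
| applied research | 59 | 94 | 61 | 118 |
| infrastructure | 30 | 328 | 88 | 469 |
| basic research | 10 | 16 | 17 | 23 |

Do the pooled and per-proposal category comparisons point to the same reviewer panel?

No

Translational research: Panel B 40/60 = 66.7%, the 2025 panel 75/136 = 55.1% → Panel B
Applied research: Panel B 59/94 = 62.8%, the 2025 panel 61/118 = 51.7% → Panel B
Infrastructure: Panel B 30/328 = 9.1%, the 2025 panel 88/469 = 18.8% → the 2025 panel
Basic research: Panel B 10/16 = 62.5%, the 2025 panel 17/23 = 73.9% → the 2025 panel
Overall: Panel B 139/498 = 27.9%, the 2025 panel 241/746 = 32.3% → the 2025 panel
Neither sweeps: Panel B wins 2 of 4 groups, the 2025 panel wins 2. The 2025 panel wins overall but not every group — no Simpson reversal.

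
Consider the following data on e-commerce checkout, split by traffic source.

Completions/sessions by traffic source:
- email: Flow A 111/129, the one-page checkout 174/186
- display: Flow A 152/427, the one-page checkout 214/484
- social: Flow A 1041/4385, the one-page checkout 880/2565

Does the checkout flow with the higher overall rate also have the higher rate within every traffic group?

Yes

Email: Flow A 111/129 = 86.0%, the one-page checkout 174/186 = 93.5% → the one-page checkout
Display: Flow A 152/427 = 35.6%, the one-page checkout 214/484 = 44.2% → the one-page checkout
Social: Flow A 1041/4385 = 23.7%, the one-page checkout 880/2565 = 34.3% → the one-page checkout
Overall: Flow A 1304/4941 = 26.4%, the one-page checkout 1268/3235 = 39.2% → the one-page checkout
The one-page checkout wins overall and in every traffic group — no reversal.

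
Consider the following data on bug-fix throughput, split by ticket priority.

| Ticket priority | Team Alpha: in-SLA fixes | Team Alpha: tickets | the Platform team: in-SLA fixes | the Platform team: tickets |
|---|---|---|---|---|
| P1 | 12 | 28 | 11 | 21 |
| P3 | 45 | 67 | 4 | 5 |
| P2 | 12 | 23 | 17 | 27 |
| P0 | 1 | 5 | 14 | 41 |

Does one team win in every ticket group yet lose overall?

P1: Team Alpha 12/28 = 42.9%, the Platform team 11/21 = 52.4% → the Platform team
P3: Team Alpha 45/67 = 67.2%, the Platform team 4/5 = 80.0% → the Platform team
P2: Team Alpha 12/23 = 52.2%, the Platform team 17/27 = 63.0% → the Platform team
P0: Team Alpha 1/5 = 20.0%, the Platform team 14/41 = 34.1% → the Platform team
Overall: Team Alpha 70/123 = 56.9%, the Platform team 46/94 = 48.9% → Team Alpha
The Platform team wins each ticket group but Team Alpha wins overall — the comparison reverses. The Platform team's tickets skew toward P0, which has a lower base rate.

Yes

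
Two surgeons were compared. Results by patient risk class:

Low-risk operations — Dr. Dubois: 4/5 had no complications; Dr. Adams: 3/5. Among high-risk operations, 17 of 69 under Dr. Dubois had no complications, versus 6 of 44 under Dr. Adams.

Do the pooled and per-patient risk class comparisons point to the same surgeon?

Yes

Low-risk: Dr. Dubois 4/5 = 80.0%, Dr. Adams 3/5 = 60.0% → Dr. Dubois
High-risk: Dr. Dubois 17/69 = 24.6%, Dr. Adams 6/44 = 13.6% → Dr. Dubois
Overall: Dr. Dubois 21/74 = 28.4%, Dr. Adams 9/49 = 18.4% → Dr. Dubois
Dr. Dubois wins overall and in every patient risk group — no reversal.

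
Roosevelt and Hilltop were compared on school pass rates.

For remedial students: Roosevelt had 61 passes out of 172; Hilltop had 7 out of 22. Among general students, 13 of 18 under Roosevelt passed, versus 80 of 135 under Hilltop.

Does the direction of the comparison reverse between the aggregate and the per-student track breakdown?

Yes

Remedial: Roosevelt 61/172 = 35.5%, Hilltop 7/22 = 31.8% → Roosevelt
General: Roosevelt 13/18 = 72.2%, Hilltop 80/135 = 59.3% → Roosevelt
Overall: Roosevelt 74/190 = 38.9%, Hilltop 87/157 = 55.4% → Hilltop
Roosevelt wins each student group but Hilltop wins overall — the comparison reverses. Roosevelt's students skew toward remedial, which has a lower base rate.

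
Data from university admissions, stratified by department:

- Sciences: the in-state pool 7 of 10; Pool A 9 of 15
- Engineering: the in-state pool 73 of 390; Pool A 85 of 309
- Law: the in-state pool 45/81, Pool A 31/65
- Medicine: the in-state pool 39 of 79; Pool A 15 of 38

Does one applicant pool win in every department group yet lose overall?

No

Sciences: the in-state pool 7/10 = 70.0%, Pool A 9/15 = 60.0% → the in-state pool
Engineering: the in-state pool 73/390 = 18.7%, Pool A 85/309 = 27.5% → Pool A
Law: the in-state pool 45/81 = 55.6%, Pool A 31/65 = 47.7% → the in-state pool
Medicine: the in-state pool 39/79 = 49.4%, Pool A 15/38 = 39.5% → the in-state pool
Overall: the in-state pool 164/560 = 29.3%, Pool A 140/427 = 32.8% → Pool A
Neither sweeps: the in-state pool wins 3 of 4 groups, Pool A wins 1. Pool A wins overall but not every group — no Simpson reversal.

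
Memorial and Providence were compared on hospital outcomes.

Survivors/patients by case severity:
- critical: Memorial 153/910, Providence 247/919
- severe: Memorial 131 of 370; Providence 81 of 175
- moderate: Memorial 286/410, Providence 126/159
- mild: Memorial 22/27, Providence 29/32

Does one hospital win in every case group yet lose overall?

Critical: Memorial 153/910 = 16.8%, Providence 247/919 = 26.9% → Providence
Severe: Memorial 131/370 = 35.4%, Providence 81/175 = 46.3% → Providence
Moderate: Memorial 286/410 = 69.8%, Providence 126/159 = 79.2% → Providence
Mild: Memorial 22/27 = 81.5%, Providence 29/32 = 90.6% → Providence
Overall: Memorial 592/1717 = 34.5%, Providence 483/1285 = 37.6% → Providence
Providence wins overall and in every case group — no reversal.

No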